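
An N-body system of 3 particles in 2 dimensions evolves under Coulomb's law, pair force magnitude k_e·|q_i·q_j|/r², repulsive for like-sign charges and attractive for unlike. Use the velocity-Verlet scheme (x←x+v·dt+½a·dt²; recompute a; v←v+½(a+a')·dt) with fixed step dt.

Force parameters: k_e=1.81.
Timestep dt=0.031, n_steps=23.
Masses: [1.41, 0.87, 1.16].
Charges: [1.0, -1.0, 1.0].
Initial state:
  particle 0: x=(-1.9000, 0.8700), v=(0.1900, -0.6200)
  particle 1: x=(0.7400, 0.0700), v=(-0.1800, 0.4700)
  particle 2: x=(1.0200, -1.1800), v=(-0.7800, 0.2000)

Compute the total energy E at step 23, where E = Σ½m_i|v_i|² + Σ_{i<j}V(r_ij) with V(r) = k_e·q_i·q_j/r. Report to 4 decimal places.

-0.7778

step 0: x0=(-1.9000, 0.8700) x1=(0.7400, 0.0700) x2=(1.0200, -1.1800)
step 1: x0=(-1.8941, 0.8508) x1=(0.7344, 0.0840) x2=(0.9958, -1.1734)
step 2: x0=(-1.8881, 0.8316) x1=(0.7288, 0.0969) x2=(0.9715, -1.1660)
step 3: x0=(-1.8820, 0.8124) x1=(0.7232, 0.1087) x2=(0.9471, -1.1577)
step 4: x0=(-1.8758, 0.7932) x1=(0.7176, 0.1194) x2=(0.9226, -1.1486)
step 5: x0=(-1.8696, 0.7741) x1=(0.7118, 0.1289) x2=(0.8981, -1.1387)
step 6: x0=(-1.8633, 0.7549) x1=(0.7060, 0.1373) x2=(0.8736, -1.1280)
step 7: x0=(-1.8569, 0.7358) x1=(0.7000, 0.1446) x2=(0.8491, -1.1164)
step 8: x0=(-1.8504, 0.7167) x1=(0.6939, 0.1507) x2=(0.8246, -1.1040)
step 9: x0=(-1.8438, 0.6976) x1=(0.6877, 0.1556) x2=(0.8001, -1.0908)
step 10: x0=(-1.8372, 0.6786) x1=(0.6812, 0.1593) x2=(0.7757, -1.0766)
step 11: x0=(-1.8305, 0.6596) x1=(0.6746, 0.1617) x2=(0.7513, -1.0616)
step 12: x0=(-1.8237, 0.6406) x1=(0.6678, 0.1629) x2=(0.7269, -1.0457)
step 13: x0=(-1.8168, 0.6217) x1=(0.6607, 0.1628) x2=(0.7027, -1.0288)
step 14: x0=(-1.8099, 0.6028) x1=(0.6533, 0.1613) x2=(0.6785, -1.0110)
step 15: x0=(-1.8028, 0.5839) x1=(0.6457, 0.1585) x2=(0.6545, -0.9922)
step 16: x0=(-1.7957, 0.5651) x1=(0.6378, 0.1542) x2=(0.6306, -0.9723)
step 17: x0=(-1.7885, 0.5464) x1=(0.6295, 0.1483) x2=(0.6069, -0.9514)
step 18: x0=(-1.7813, 0.5276) x1=(0.6209, 0.1409) x2=(0.5834, -0.9293)
step 19: x0=(-1.7740, 0.5090) x1=(0.6119, 0.1318) x2=(0.5600, -0.9060)
step 20: x0=(-1.7666, 0.4904) x1=(0.6024, 0.1209) x2=(0.5369, -0.8814)
step 21: x0=(-1.7591, 0.4718) x1=(0.5925, 0.1080) x2=(0.5141, -0.8554)
step 22: x0=(-1.7516, 0.4533) x1=(0.5820, 0.0931) x2=(0.4916, -0.8280)
step 23: x0=(-1.7441, 0.4349) x1=(0.5710, 0.0759) x2=(0.4695, -0.7989)
step 0 velocities: v0=(0.1900, -0.6200) v1=(-0.1800, 0.4700) v2=(-0.7800, 0.2000)
step 0: KE=0.7827, PE=-1.5618, E=-0.7791
step 23 velocities: v0=(0.2450, -0.5940) v1=(-0.3665, -0.5949) v2=(-0.7070, 0.9670)
step 23: KE=1.3357, PE=-2.1136, E=-0.7778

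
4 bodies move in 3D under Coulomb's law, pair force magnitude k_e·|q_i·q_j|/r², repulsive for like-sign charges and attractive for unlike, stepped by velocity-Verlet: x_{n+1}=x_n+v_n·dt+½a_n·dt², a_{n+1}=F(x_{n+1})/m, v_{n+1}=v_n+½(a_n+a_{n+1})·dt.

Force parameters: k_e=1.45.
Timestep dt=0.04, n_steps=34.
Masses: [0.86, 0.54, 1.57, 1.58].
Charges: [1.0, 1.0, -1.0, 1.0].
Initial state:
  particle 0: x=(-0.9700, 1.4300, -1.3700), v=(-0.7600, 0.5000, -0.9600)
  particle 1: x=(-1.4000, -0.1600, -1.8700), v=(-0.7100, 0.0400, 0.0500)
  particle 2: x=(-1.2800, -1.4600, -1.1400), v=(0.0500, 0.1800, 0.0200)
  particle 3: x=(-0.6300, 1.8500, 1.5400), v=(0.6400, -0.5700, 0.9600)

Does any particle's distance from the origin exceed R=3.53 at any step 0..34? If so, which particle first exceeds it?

yes, particle 0

step 0: x0=(-0.9700, 1.4300, -1.3700) x1=(-1.4000, -0.1600, -1.8700) x2=(-1.2800, -1.4600, -1.1400) x3=(-0.6300, 1.8500, 1.5400)
step 1: x0=(-1.0003, 1.4502, -1.4084) x1=(-1.4285, -0.1600, -1.8679) x2=(-1.2780, -1.4524, -1.1393) x3=(-0.6044, 1.8272, 1.5785)
step 2: x0=(-1.0305, 1.4710, -1.4468) x1=(-1.4573, -0.1631, -1.8654) x2=(-1.2761, -1.4440, -1.1390) x3=(-0.5787, 1.8044, 1.6172)
step 3: x0=(-1.0605, 1.4922, -1.4853) x1=(-1.4862, -0.1693, -1.8625) x2=(-1.2742, -1.4348, -1.1389) x3=(-0.5531, 1.7816, 1.6560)
step 4: x0=(-1.0904, 1.5139, -1.5238) x1=(-1.5152, -0.1787, -1.8591) x2=(-1.2723, -1.4247, -1.1391) x3=(-0.5274, 1.7588, 1.6950)
step 5: x0=(-1.1201, 1.5362, -1.5623) x1=(-1.5443, -0.1912, -1.8553) x2=(-1.2706, -1.4139, -1.1397) x3=(-0.5017, 1.7360, 1.7342)
step 6: x0=(-1.1497, 1.5589, -1.6009) x1=(-1.5733, -0.2069, -1.8508) x2=(-1.2690, -1.4022, -1.1406) x3=(-0.4759, 1.7132, 1.7735)
step 7: x0=(-1.1791, 1.5820, -1.6396) x1=(-1.6023, -0.2257, -1.8456) x2=(-1.2675, -1.3897, -1.1418) x3=(-0.4501, 1.6904, 1.8130)
step 8: x0=(-1.2085, 1.6057, -1.6783) x1=(-1.6310, -0.2476, -1.8397) x2=(-1.2662, -1.3764, -1.1433) x3=(-0.4243, 1.6675, 1.8526)
step 9: x0=(-1.2377, 1.6297, -1.7171) x1=(-1.6595, -0.2726, -1.8330) x2=(-1.2650, -1.3622, -1.1452) x3=(-0.3984, 1.6447, 1.8923)
step 10: x0=(-1.2668, 1.6542, -1.7560) x1=(-1.6876, -0.3007, -1.8252) x2=(-1.2641, -1.3471, -1.1476) x3=(-0.3726, 1.6218, 1.9321)
step 11: x0=(-1.2958, 1.6790, -1.7950) x1=(-1.7152, -0.3319, -1.8165) x2=(-1.2635, -1.3312, -1.1503) x3=(-0.3467, 1.5989, 1.9720)
step 12: x0=(-1.3248, 1.7042, -1.8342) x1=(-1.7422, -0.3662, -1.8065) x2=(-1.2631, -1.3143, -1.1535) x3=(-0.3207, 1.5759, 2.0121)
step 13: x0=(-1.3536, 1.7297, -1.8734) x1=(-1.7683, -0.4037, -1.7953) x2=(-1.2631, -1.2965, -1.1571) x3=(-0.2947, 1.5530, 2.0522)
step 14: x0=(-1.3824, 1.7555, -1.9128) x1=(-1.7935, -0.4443, -1.7827) x2=(-1.2635, -1.2778, -1.1613) x3=(-0.2687, 1.5300, 2.0924)
step 15: x0=(-1.4111, 1.7815, -1.9522) x1=(-1.8174, -0.4882, -1.7685) x2=(-1.2644, -1.2581, -1.1660) x3=(-0.2427, 1.5070, 2.1327)
step 16: x0=(-1.4397, 1.8078, -1.9918) x1=(-1.8399, -0.5352, -1.7526) x2=(-1.2659, -1.2374, -1.1714) x3=(-0.2167, 1.4840, 2.1731)
step 17: x0=(-1.4683, 1.8344, -2.0315) x1=(-1.8606, -0.5854, -1.7348) x2=(-1.2680, -1.2157, -1.1774) x3=(-0.1906, 1.4610, 2.2136)
step 18: x0=(-1.4969, 1.8611, -2.0713) x1=(-1.8792, -0.6389, -1.7148) x2=(-1.2709, -1.1930, -1.1841) x3=(-0.1645, 1.4379, 2.2541)
step 19: x0=(-1.5253, 1.8879, -2.1112) x1=(-1.8951, -0.6957, -1.6925) x2=(-1.2748, -1.1692, -1.1917) x3=(-0.1383, 1.4148, 2.2947)
step 20: x0=(-1.5538, 1.9150, -2.1512) x1=(-1.9078, -0.7557, -1.6676) x2=(-1.2798, -1.1443, -1.2001) x3=(-0.1122, 1.3917, 2.3353)
step 21: x0=(-1.5822, 1.9421, -2.1913) x1=(-1.9167, -0.8189, -1.6396) x2=(-1.2862, -1.1184, -1.2096) x3=(-0.0860, 1.3686, 2.3760)
step 22: x0=(-1.6106, 1.9693, -2.2315) x1=(-1.9207, -0.8849, -1.6084) x2=(-1.2943, -1.0916, -1.2203) x3=(-0.0598, 1.3454, 2.4168)
step 23: x0=(-1.6390, 1.9966, -2.2718) x1=(-1.9189, -0.9536, -1.5735) x2=(-1.3044, -1.0638, -1.2322) x3=(-0.0335, 1.3223, 2.4576)
step 24: x0=(-1.6674, 2.0240, -2.3122) x1=(-1.9098, -1.0240, -1.5345) x2=(-1.3171, -1.0355, -1.2454) x3=(-0.0073, 1.2991, 2.4984)
step 25: x0=(-1.6957, 2.0513, -2.3527) x1=(-1.8920, -1.0952, -1.4913) x2=(-1.3328, -1.0069, -1.2602) x3=(0.0190, 1.2759, 2.5393)
step 26: x0=(-1.7241, 2.0788, -2.3932) x1=(-1.8638, -1.1651, -1.4437) x2=(-1.3521, -0.9788, -1.2765) x3=(0.0453, 1.2527, 2.5803)
step 27: x0=(-1.7524, 2.1062, -2.4338) x1=(-1.8237, -1.2311, -1.3923) x2=(-1.3755, -0.9519, -1.2940) x3=(0.0716, 1.2294, 2.6212)
step 28: x0=(-1.7807, 2.1336, -2.4745) x1=(-1.7713, -1.2899, -1.3382) x2=(-1.4032, -0.9276, -1.3125) x3=(0.0979, 1.2062, 2.6622)
step 29: x0=(-1.8090, 2.1610, -2.5152) x1=(-1.7075, -1.3377, -1.2833) x2=(-1.4348, -0.9070, -1.3313) x3=(0.1242, 1.1830, 2.7033)
step 30: x0=(-1.8374, 2.1883, -2.5560) x1=(-1.6350, -1.3722, -1.2300) x2=(-1.4693, -0.8910, -1.3496) x3=(0.1506, 1.1597, 2.7443)
step 31: x0=(-1.8657, 2.2157, -2.5969) x1=(-1.5576, -1.3925, -1.1803) x2=(-1.5056, -0.8797, -1.3666) x3=(0.1770, 1.1364, 2.7855)
step 32: x0=(-1.8941, 2.2429, -2.6377) x1=(-1.4789, -1.3999, -1.1355) x2=(-1.5424, -0.8730, -1.3819) x3=(0.2034, 1.1132, 2.8266)
step 33: x0=(-1.9224, 2.2702, -2.6787) x1=(-1.4015, -1.3962, -1.0960) x2=(-1.5787, -0.8700, -1.3954) x3=(0.2298, 1.0899, 2.8678)
step 34: x0=(-1.9509, 2.2974, -2.7196) x1=(-1.3272, -1.3839, -1.0616) x2=(-1.6139, -0.8700, -1.4071) x3=(0.2562, 1.0667, 2.9090)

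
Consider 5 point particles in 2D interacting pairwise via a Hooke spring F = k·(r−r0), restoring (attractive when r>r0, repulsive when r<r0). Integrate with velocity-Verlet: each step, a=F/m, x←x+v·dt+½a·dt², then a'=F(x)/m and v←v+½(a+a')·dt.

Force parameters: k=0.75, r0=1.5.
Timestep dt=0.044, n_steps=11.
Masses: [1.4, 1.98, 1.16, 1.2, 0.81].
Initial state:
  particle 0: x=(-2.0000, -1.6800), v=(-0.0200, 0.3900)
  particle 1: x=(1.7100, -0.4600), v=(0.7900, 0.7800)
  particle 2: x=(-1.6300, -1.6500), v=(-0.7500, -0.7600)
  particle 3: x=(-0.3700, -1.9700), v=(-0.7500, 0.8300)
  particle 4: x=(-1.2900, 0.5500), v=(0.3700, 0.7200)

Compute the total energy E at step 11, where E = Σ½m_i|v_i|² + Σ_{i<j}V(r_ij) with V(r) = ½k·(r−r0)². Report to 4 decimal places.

step 0: x0=(-2.0000, -1.6800) x1=(1.7100, -0.4600) x2=(-1.6300, -1.6500) x3=(-0.3700, -1.9700) x4=(-1.2900, 0.5500)
step 1: x0=(-2.0001, -1.6621) x1=(1.7423, -0.4262) x2=(-1.6611, -1.6825) x3=(-0.4027, -1.9324) x4=(-1.2723, 0.5788)
step 2: x0=(-1.9985, -1.6425) x1=(1.7696, -0.3937) x2=(-1.6884, -1.7131) x3=(-0.4346, -1.8928) x4=(-1.2517, 0.6019)
step 3: x0=(-1.9954, -1.6210) x1=(1.7918, -0.3623) x2=(-1.7118, -1.7419) x3=(-0.4656, -1.8511) x4=(-1.2285, 0.6192)
step 4: x0=(-1.9906, -1.5973) x1=(1.8089, -0.3323) x2=(-1.7312, -1.7692) x3=(-0.4956, -1.8074) x4=(-1.2026, 0.6305)
step 5: x0=(-1.9841, -1.5713) x1=(1.8207, -0.3036) x2=(-1.7468, -1.7950) x3=(-0.5243, -1.7616) x4=(-1.1743, 0.6361)
step 6: x0=(-1.9757, -1.5429) x1=(1.8272, -0.2763) x2=(-1.7586, -1.8195) x3=(-0.5517, -1.7139) x4=(-1.1436, 0.6359)
step 7: x0=(-1.9653, -1.5118) x1=(1.8284, -0.2504) x2=(-1.7669, -1.8427) x3=(-0.5775, -1.6643) x4=(-1.1108, 0.6300)
step 8: x0=(-1.9529, -1.4781) x1=(1.8243, -0.2259) x2=(-1.7716, -1.8646) x3=(-0.6018, -1.6129) x4=(-1.0759, 0.6187)
step 9: x0=(-1.9383, -1.4419) x1=(1.8149, -0.2029) x2=(-1.7730, -1.8852) x3=(-0.6244, -1.5597) x4=(-1.0392, 0.6021)
step 10: x0=(-1.9216, -1.4032) x1=(1.8004, -0.1815) x2=(-1.7712, -1.9046) x3=(-0.6453, -1.5048) x4=(-1.0008, 0.5805)
step 11: x0=(-1.9027, -1.3620) x1=(1.7807, -0.1615) x2=(-1.7661, -1.9226) x3=(-0.6642, -1.4483) x4=(-0.9609, 0.5541)
step 0 velocities: v0=(-0.0200, 0.3900) v1=(0.7900, 0.7800) v2=(-0.7500, -0.7600) v3=(-0.7500, 0.8300) v4=(0.3700, 0.7200)
step 0: KE=3.0044, PE=6.6977, E=9.7022
step 11 velocities: v0=(0.4537, 0.9615) v1=(-0.5043, 0.4364) v2=(0.1499, -0.3926) v3=(-0.4095, 1.2997) v4=(0.9220, -0.6499)
step 11: KE=2.9635, PE=6.7379, E=9.7014

9.7014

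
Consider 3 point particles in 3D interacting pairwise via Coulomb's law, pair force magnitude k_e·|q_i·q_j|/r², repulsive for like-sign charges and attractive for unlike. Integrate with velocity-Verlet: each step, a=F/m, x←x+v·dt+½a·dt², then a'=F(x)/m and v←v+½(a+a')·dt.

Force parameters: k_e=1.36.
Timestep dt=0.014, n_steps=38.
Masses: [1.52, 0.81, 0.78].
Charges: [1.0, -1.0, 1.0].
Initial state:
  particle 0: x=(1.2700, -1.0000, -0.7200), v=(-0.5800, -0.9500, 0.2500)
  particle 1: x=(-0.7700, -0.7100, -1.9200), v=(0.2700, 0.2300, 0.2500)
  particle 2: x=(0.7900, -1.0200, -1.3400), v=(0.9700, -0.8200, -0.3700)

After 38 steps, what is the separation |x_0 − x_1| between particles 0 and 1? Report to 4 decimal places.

step 0: x0=(1.2700, -1.0000, -0.7200) x1=(-0.7700, -0.7100, -1.9200) x2=(0.7900, -1.0200, -1.3400)
step 1: x0=(1.2620, -1.0133, -0.7164) x1=(-0.7661, -0.7068, -1.9165) x2=(0.8034, -1.0315, -1.3454)
step 2: x0=(1.2541, -1.0266, -0.7126) x1=(-0.7621, -0.7036, -1.9129) x2=(0.8163, -1.0429, -1.3513)
step 3: x0=(1.2463, -1.0399, -0.7085) x1=(-0.7580, -0.7005, -1.9092) x2=(0.8288, -1.0544, -1.3578)
step 4: x0=(1.2387, -1.0531, -0.7042) x1=(-0.7536, -0.6974, -1.9055) x2=(0.8408, -1.0658, -1.3647)
step 5: x0=(1.2312, -1.0664, -0.6997) x1=(-0.7492, -0.6943, -1.9017) x2=(0.8525, -1.0773, -1.3722)
step 6: x0=(1.2238, -1.0796, -0.6950) x1=(-0.7445, -0.6912, -1.8978) x2=(0.8638, -1.0887, -1.3802)
step 7: x0=(1.2165, -1.0928, -0.6900) x1=(-0.7398, -0.6882, -1.8939) x2=(0.8747, -1.1001, -1.3887)
step 8: x0=(1.2093, -1.1061, -0.6847) x1=(-0.7348, -0.6852, -1.8899) x2=(0.8852, -1.1114, -1.3978)
step 9: x0=(1.2022, -1.1193, -0.6792) x1=(-0.7298, -0.6823, -1.8858) x2=(0.8954, -1.1228, -1.4074)
step 10: x0=(1.1952, -1.1325, -0.6735) x1=(-0.7245, -0.6794, -1.8817) x2=(0.9053, -1.1341, -1.4176)
step 11: x0=(1.1883, -1.1457, -0.6676) x1=(-0.7192, -0.6765, -1.8775) x2=(0.9150, -1.1454, -1.4283)
step 12: x0=(1.1814, -1.1589, -0.6613) x1=(-0.7136, -0.6737, -1.8733) x2=(0.9243, -1.1567, -1.4395)
step 13: x0=(1.1746, -1.1721, -0.6549) x1=(-0.7079, -0.6709, -1.8690) x2=(0.9333, -1.1679, -1.4512)
step 14: x0=(1.1678, -1.1853, -0.6483) x1=(-0.7021, -0.6682, -1.8647) x2=(0.9422, -1.1791, -1.4634)
step 15: x0=(1.1611, -1.1985, -0.6414) x1=(-0.6961, -0.6655, -1.8603) x2=(0.9507, -1.1903, -1.4761)
step 16: x0=(1.1544, -1.2116, -0.6343) x1=(-0.6900, -0.6629, -1.8558) x2=(0.9591, -1.2014, -1.4893)
step 17: x0=(1.1477, -1.2248, -0.6270) x1=(-0.6837, -0.6603, -1.8513) x2=(0.9673, -1.2125, -1.5029)
step 18: x0=(1.1411, -1.2380, -0.6195) x1=(-0.6773, -0.6577, -1.8467) x2=(0.9753, -1.2235, -1.5170)
step 19: x0=(1.1344, -1.2511, -0.6118) x1=(-0.6707, -0.6552, -1.8421) x2=(0.9831, -1.2345, -1.5315)
step 20: x0=(1.1278, -1.2643, -0.6040) x1=(-0.6640, -0.6528, -1.8374) x2=(0.9908, -1.2455, -1.5464)
step 21: x0=(1.1211, -1.2774, -0.5960) x1=(-0.6572, -0.6504, -1.8327) x2=(0.9982, -1.2564, -1.5617)
step 22: x0=(1.1145, -1.2906, -0.5878) x1=(-0.6501, -0.6480, -1.8279) x2=(1.0056, -1.2673, -1.5773)
step 23: x0=(1.1078, -1.3037, -0.5794) x1=(-0.6430, -0.6457, -1.8230) x2=(1.0128, -1.2781, -1.5933)
step 24: x0=(1.1012, -1.3168, -0.5709) x1=(-0.6357, -0.6435, -1.8182) x2=(1.0199, -1.2889, -1.6097)
step 25: x0=(1.0945, -1.3300, -0.5623) x1=(-0.6282, -0.6413, -1.8132) x2=(1.0269, -1.2996, -1.6264)
step 26: x0=(1.0878, -1.3431, -0.5535) x1=(-0.6206, -0.6392, -1.8082) x2=(1.0337, -1.3103, -1.6434)
step 27: x0=(1.0811, -1.3562, -0.5446) x1=(-0.6129, -0.6371, -1.8032) x2=(1.0404, -1.3210, -1.6607)
step 28: x0=(1.0743, -1.3693, -0.5356) x1=(-0.6050, -0.6351, -1.7981) x2=(1.0470, -1.3316, -1.6782)
step 29: x0=(1.0676, -1.3824, -0.5264) x1=(-0.5970, -0.6332, -1.7930) x2=(1.0536, -1.3421, -1.6961)
step 30: x0=(1.0608, -1.3955, -0.5172) x1=(-0.5888, -0.6313, -1.7879) x2=(1.0600, -1.3526, -1.7142)
step 31: x0=(1.0540, -1.4086, -0.5078) x1=(-0.5805, -0.6295, -1.7827) x2=(1.0663, -1.3631, -1.7325)
step 32: x0=(1.0471, -1.4216, -0.4984) x1=(-0.5720, -0.6278, -1.7774) x2=(1.0725, -1.3735, -1.7511)
step 33: x0=(1.0402, -1.4347, -0.4889) x1=(-0.5634, -0.6261, -1.7721) x2=(1.0787, -1.3838, -1.7699)
step 34: x0=(1.0333, -1.4478, -0.4792) x1=(-0.5547, -0.6245, -1.7668) x2=(1.0847, -1.3941, -1.7889)
step 35: x0=(1.0264, -1.4608, -0.4695) x1=(-0.5458, -0.6229, -1.7615) x2=(1.0907, -1.4043, -1.8081)
step 36: x0=(1.0195, -1.4739, -0.4598) x1=(-0.5368, -0.6214, -1.7561) x2=(1.0966, -1.4145, -1.8275)
step 37: x0=(1.0125, -1.4869, -0.4499) x1=(-0.5276, -0.6200, -1.7506) x2=(1.1024, -1.4246, -1.8470)
step 38: x0=(1.0054, -1.4999, -0.4400) x1=(-0.5183, -0.6187, -1.7452) x2=(1.1081, -1.4347, -1.8667)

2.1913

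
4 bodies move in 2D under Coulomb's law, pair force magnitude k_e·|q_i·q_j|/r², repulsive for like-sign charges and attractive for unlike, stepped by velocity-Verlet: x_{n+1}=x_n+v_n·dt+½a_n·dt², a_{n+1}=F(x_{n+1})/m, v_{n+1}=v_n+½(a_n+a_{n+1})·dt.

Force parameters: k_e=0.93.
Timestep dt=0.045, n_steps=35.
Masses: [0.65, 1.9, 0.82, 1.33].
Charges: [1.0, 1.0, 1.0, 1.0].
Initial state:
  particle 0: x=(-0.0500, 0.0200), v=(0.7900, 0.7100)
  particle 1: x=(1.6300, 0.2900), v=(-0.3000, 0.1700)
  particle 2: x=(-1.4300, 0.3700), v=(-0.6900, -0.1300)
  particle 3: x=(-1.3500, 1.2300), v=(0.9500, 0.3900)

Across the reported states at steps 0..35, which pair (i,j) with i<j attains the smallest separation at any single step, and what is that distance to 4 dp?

step 0: x0=(-0.0500, 0.0200) x1=(1.6300, 0.2900) x2=(-1.4300, 0.3700) x3=(-1.3500, 1.2300)
step 1: x0=(-0.0139, 0.0514) x1=(1.6168, 0.2977) x2=(-1.4619, 0.3628) x3=(-1.3074, 1.2487)
step 2: x0=(0.0231, 0.0817) x1=(1.6041, 0.3053) x2=(-1.4955, 0.3529) x3=(-1.2650, 1.2694)
step 3: x0=(0.0609, 0.1110) x1=(1.5920, 0.3130) x2=(-1.5309, 0.3408) x3=(-1.2226, 1.2921)
step 4: x0=(0.0992, 0.1393) x1=(1.5806, 0.3208) x2=(-1.5682, 0.3266) x3=(-1.1804, 1.3164)
step 5: x0=(0.1381, 0.1667) x1=(1.5698, 0.3285) x2=(-1.6072, 0.3106) x3=(-1.1381, 1.3423)
step 6: x0=(0.1771, 0.1933) x1=(1.5596, 0.3362) x2=(-1.6480, 0.2931) x3=(-1.0960, 1.3696)
step 7: x0=(0.2163, 0.2189) x1=(1.5502, 0.3440) x2=(-1.6903, 0.2742) x3=(-1.0538, 1.3982)
step 8: x0=(0.2554, 0.2438) x1=(1.5416, 0.3517) x2=(-1.7343, 0.2541) x3=(-1.0118, 1.4278)
step 9: x0=(0.2941, 0.2678) x1=(1.5338, 0.3595) x2=(-1.7796, 0.2329) x3=(-0.9699, 1.4585)
step 10: x0=(0.3324, 0.2911) x1=(1.5268, 0.3673) x2=(-1.8263, 0.2109) x3=(-0.9282, 1.4901)
step 11: x0=(0.3699, 0.3135) x1=(1.5207, 0.3750) x2=(-1.8742, 0.1880) x3=(-0.8866, 1.5226)
step 12: x0=(0.4066, 0.3353) x1=(1.5156, 0.3827) x2=(-1.9232, 0.1645) x3=(-0.8453, 1.5560)
step 13: x0=(0.4421, 0.3563) x1=(1.5115, 0.3905) x2=(-1.9733, 0.1403) x3=(-0.8041, 1.5901)
step 14: x0=(0.4762, 0.3766) x1=(1.5084, 0.3981) x2=(-2.0244, 0.1156) x3=(-0.7633, 1.6249)
step 15: x0=(0.5087, 0.3962) x1=(1.5065, 0.4058) x2=(-2.0765, 0.0903) x3=(-0.7227, 1.6605)
step 16: x0=(0.5394, 0.4152) x1=(1.5058, 0.4133) x2=(-2.1293, 0.0646) x3=(-0.6824, 1.6967)
step 17: x0=(0.5680, 0.4336) x1=(1.5064, 0.4208) x2=(-2.1830, 0.0385) x3=(-0.6424, 1.7336)
step 18: x0=(0.5944, 0.4514) x1=(1.5083, 0.4283) x2=(-2.2375, 0.0120) x3=(-0.6027, 1.7711)
step 19: x0=(0.6182, 0.4687) x1=(1.5116, 0.4356) x2=(-2.2927, -0.0149) x3=(-0.5634, 1.8093)
step 20: x0=(0.6393, 0.4855) x1=(1.5163, 0.4427) x2=(-2.3485, -0.0420) x3=(-0.5243, 1.8481)
step 21: x0=(0.6576, 0.5018) x1=(1.5226, 0.4498) x2=(-2.4049, -0.0695) x3=(-0.4856, 1.8875)
step 22: x0=(0.6729, 0.5178) x1=(1.5303, 0.4566) x2=(-2.4620, -0.0973) x3=(-0.4473, 1.9275)
step 23: x0=(0.6851, 0.5333) x1=(1.5395, 0.4633) x2=(-2.5196, -0.1253) x3=(-0.4093, 1.9681)
step 24: x0=(0.6942, 0.5486) x1=(1.5503, 0.4698) x2=(-2.5777, -0.1536) x3=(-0.3716, 2.0093)
step 25: x0=(0.7002, 0.5635) x1=(1.5626, 0.4761) x2=(-2.6364, -0.1821) x3=(-0.3342, 2.0511)
step 26: x0=(0.7030, 0.5782) x1=(1.5764, 0.4821) x2=(-2.6955, -0.2108) x3=(-0.2972, 2.0935)
step 27: x0=(0.7029, 0.5925) x1=(1.5917, 0.4879) x2=(-2.7551, -0.2398) x3=(-0.2605, 2.1365)
step 28: x0=(0.6998, 0.6067) x1=(1.6083, 0.4935) x2=(-2.8151, -0.2689) x3=(-0.2241, 2.1802)
step 29: x0=(0.6940, 0.6205) x1=(1.6263, 0.4988) x2=(-2.8755, -0.2982) x3=(-0.1880, 2.2244)
step 30: x0=(0.6855, 0.6341) x1=(1.6456, 0.5038) x2=(-2.9363, -0.3277) x3=(-0.1522, 2.2692)
step 31: x0=(0.6746, 0.6473) x1=(1.6661, 0.5086) x2=(-2.9975, -0.3574) x3=(-0.1167, 2.3146)
step 32: x0=(0.6614, 0.6603) x1=(1.6877, 0.5132) x2=(-3.0590, -0.3872) x3=(-0.0814, 2.3606)
step 33: x0=(0.6460, 0.6729) x1=(1.7103, 0.5176) x2=(-3.1209, -0.4172) x3=(-0.0464, 2.4072)
step 34: x0=(0.6287, 0.6852) x1=(1.7340, 0.5217) x2=(-3.1832, -0.4473) x3=(-0.0117, 2.4543)
step 35: x0=(0.6095, 0.6971) x1=(1.7585, 0.5256) x2=(-3.2457, -0.4775) x3=(0.0229, 2.5021)

pair (0,1), distance 0.8573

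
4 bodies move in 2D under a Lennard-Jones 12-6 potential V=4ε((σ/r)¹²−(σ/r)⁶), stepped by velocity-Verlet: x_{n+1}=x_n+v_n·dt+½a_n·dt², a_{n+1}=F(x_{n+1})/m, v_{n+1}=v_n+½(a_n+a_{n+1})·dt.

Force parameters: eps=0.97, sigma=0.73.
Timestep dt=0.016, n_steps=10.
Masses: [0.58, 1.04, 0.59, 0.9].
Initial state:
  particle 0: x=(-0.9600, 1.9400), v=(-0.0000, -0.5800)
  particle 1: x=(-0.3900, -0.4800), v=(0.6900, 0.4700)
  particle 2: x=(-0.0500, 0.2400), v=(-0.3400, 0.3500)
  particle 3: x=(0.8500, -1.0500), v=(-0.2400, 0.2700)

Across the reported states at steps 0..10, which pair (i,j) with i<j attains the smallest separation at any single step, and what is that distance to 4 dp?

step 0: x0=(-0.9600, 1.9400) x1=(-0.3900, -0.4800) x2=(-0.0500, 0.2400) x3=(0.8500, -1.0500)
step 1: x0=(-0.9600, 1.9307) x1=(-0.3791, -0.4729) x2=(-0.0551, 0.2462) x3=(0.8461, -1.0456)
step 2: x0=(-0.9600, 1.9214) x1=(-0.3686, -0.4668) x2=(-0.0594, 0.2543) x3=(0.8421, -1.0412)
step 3: x0=(-0.9600, 1.9121) x1=(-0.3585, -0.4621) x2=(-0.0626, 0.2646) x3=(0.8379, -1.0367)
step 4: x0=(-0.9599, 1.9027) x1=(-0.3489, -0.4588) x2=(-0.0649, 0.2772) x3=(0.8336, -1.0321)
step 5: x0=(-0.9599, 1.8934) x1=(-0.3396, -0.4566) x2=(-0.0664, 0.2917) x3=(0.8292, -1.0273)
step 6: x0=(-0.9598, 1.8840) x1=(-0.3304, -0.4552) x2=(-0.0674, 0.3074) x3=(0.8245, -1.0225)
step 7: x0=(-0.9598, 1.8746) x1=(-0.3212, -0.4542) x2=(-0.0682, 0.3238) x3=(0.8198, -1.0176)
step 8: x0=(-0.9597, 1.8651) x1=(-0.3120, -0.4533) x2=(-0.0689, 0.3401) x3=(0.8148, -1.0126)
step 9: x0=(-0.9596, 1.8557) x1=(-0.3025, -0.4523) x2=(-0.0698, 0.3561) x3=(0.8097, -1.0075)
step 10: x0=(-0.9595, 1.8462) x1=(-0.2927, -0.4509) x2=(-0.0708, 0.3714) x3=(0.8044, -1.0023)

pair (1,2), distance 0.7846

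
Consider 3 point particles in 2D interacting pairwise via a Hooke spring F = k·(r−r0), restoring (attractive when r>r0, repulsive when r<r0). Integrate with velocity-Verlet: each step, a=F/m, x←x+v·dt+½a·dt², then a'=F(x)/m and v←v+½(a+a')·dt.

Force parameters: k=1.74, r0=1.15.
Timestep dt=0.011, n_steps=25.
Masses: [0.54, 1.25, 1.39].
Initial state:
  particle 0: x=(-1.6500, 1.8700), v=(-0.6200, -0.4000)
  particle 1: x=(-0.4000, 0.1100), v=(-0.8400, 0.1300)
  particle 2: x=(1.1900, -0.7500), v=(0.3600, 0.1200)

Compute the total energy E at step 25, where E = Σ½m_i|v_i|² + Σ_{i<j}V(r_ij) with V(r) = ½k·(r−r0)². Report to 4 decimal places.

8.3675

step 0: x0=(-1.6500, 1.8700) x1=(-0.4000, 0.1100) x2=(1.1900, -0.7500)
step 1: x0=(-1.6563, 1.8651) x1=(-0.4092, 0.1115) x2=(1.1938, -0.7485)
step 2: x0=(-1.6616, 1.8591) x1=(-0.4185, 0.1130) x2=(1.1971, -0.7467)
step 3: x0=(-1.6659, 1.8521) x1=(-0.4277, 0.1147) x2=(1.2001, -0.7446)
step 4: x0=(-1.6692, 1.8441) x1=(-0.4369, 0.1164) x2=(1.2027, -0.7421)
step 5: x0=(-1.6715, 1.8351) x1=(-0.4462, 0.1182) x2=(1.2049, -0.7393)
step 6: x0=(-1.6728, 1.8251) x1=(-0.4554, 0.1201) x2=(1.2067, -0.7362)
step 7: x0=(-1.6731, 1.8140) x1=(-0.4646, 0.1220) x2=(1.2080, -0.7328)
step 8: x0=(-1.6724, 1.8020) x1=(-0.4737, 0.1240) x2=(1.2090, -0.7290)
step 9: x0=(-1.6707, 1.7890) x1=(-0.4829, 0.1261) x2=(1.2096, -0.7250)
step 10: x0=(-1.6680, 1.7750) x1=(-0.4920, 0.1283) x2=(1.2097, -0.7206)
step 11: x0=(-1.6643, 1.7601) x1=(-0.5011, 0.1305) x2=(1.2095, -0.7159)
step 12: x0=(-1.6596, 1.7442) x1=(-0.5102, 0.1328) x2=(1.2088, -0.7109)
step 13: x0=(-1.6540, 1.7274) x1=(-0.5192, 0.1351) x2=(1.2078, -0.7055)
step 14: x0=(-1.6474, 1.7097) x1=(-0.5282, 0.1375) x2=(1.2063, -0.6999)
step 15: x0=(-1.6399, 1.6911) x1=(-0.5372, 0.1399) x2=(1.2044, -0.6940)
step 16: x0=(-1.6315, 1.6716) x1=(-0.5461, 0.1424) x2=(1.2022, -0.6877)
step 17: x0=(-1.6221, 1.6513) x1=(-0.5549, 0.1450) x2=(1.1995, -0.6812)
step 18: x0=(-1.6118, 1.6301) x1=(-0.5637, 0.1475) x2=(1.1964, -0.6744)
step 19: x0=(-1.6006, 1.6080) x1=(-0.5725, 0.1501) x2=(1.1929, -0.6673)
step 20: x0=(-1.5885, 1.5852) x1=(-0.5812, 0.1528) x2=(1.1891, -0.6599)
step 21: x0=(-1.5756, 1.5616) x1=(-0.5898, 0.1554) x2=(1.1848, -0.6522)
step 22: x0=(-1.5618, 1.5372) x1=(-0.5984, 0.1581) x2=(1.1801, -0.6442)
step 23: x0=(-1.5471, 1.5121) x1=(-0.6069, 0.1608) x2=(1.1751, -0.6360)
step 24: x0=(-1.5317, 1.4862) x1=(-0.6153, 0.1635) x2=(1.1697, -0.6275)
step 25: x0=(-1.5154, 1.4597) x1=(-0.6236, 0.1663) x2=(1.1638, -0.6188)
step 0 velocities: v0=(-0.6200, -0.4000) v1=(-0.8400, 0.1300) v2=(0.3600, 0.1200)
step 0: KE=0.6986, PE=7.6695, E=8.3681
step 25 velocities: v0=(1.5133, -2.4431) v1=(-0.7537, 0.2478) v2=(-0.5464, 0.8078)
step 25: KE=3.2844, PE=5.0831, E=8.3675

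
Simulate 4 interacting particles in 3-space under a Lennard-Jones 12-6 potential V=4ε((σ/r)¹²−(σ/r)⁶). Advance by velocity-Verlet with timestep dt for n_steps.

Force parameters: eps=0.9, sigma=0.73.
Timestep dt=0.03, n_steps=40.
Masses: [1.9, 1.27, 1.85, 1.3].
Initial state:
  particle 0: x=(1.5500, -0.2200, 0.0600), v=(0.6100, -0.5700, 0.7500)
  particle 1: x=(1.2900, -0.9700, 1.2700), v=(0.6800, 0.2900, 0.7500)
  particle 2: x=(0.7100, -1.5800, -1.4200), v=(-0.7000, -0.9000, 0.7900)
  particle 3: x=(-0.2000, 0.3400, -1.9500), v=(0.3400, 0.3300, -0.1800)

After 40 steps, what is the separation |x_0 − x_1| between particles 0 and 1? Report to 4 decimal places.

step 0: x0=(1.5500, -0.2200, 0.0600) x1=(1.2900, -0.9700, 1.2700) x2=(0.7100, -1.5800, -1.4200) x3=(-0.2000, 0.3400, -1.9500)
step 1: x0=(1.5683, -0.2371, 0.0825) x1=(1.3104, -0.9613, 1.2924) x2=(0.6890, -1.6070, -1.3963) x3=(-0.1898, 0.3499, -1.9554)
step 2: x0=(1.5866, -0.2543, 0.1052) x1=(1.3309, -0.9524, 1.3147) x2=(0.6680, -1.6340, -1.3726) x3=(-0.1796, 0.3598, -1.9608)
step 3: x0=(1.6048, -0.2716, 0.1279) x1=(1.3513, -0.9435, 1.3368) x2=(0.6470, -1.6610, -1.3489) x3=(-0.1694, 0.3697, -1.9662)
step 4: x0=(1.6230, -0.2889, 0.1508) x1=(1.3719, -0.9345, 1.3587) x2=(0.6260, -1.6879, -1.3252) x3=(-0.1592, 0.3795, -1.9716)
step 5: x0=(1.6412, -0.3063, 0.1738) x1=(1.3924, -0.9253, 1.3805) x2=(0.6050, -1.7149, -1.3015) x3=(-0.1489, 0.3894, -1.9770)
step 6: x0=(1.6593, -0.3238, 0.1969) x1=(1.4130, -0.9161, 1.4020) x2=(0.5840, -1.7418, -1.2777) x3=(-0.1387, 0.3993, -1.9823)
step 7: x0=(1.6774, -0.3413, 0.2201) x1=(1.4337, -0.9068, 1.4233) x2=(0.5630, -1.7688, -1.2540) x3=(-0.1285, 0.4091, -1.9877)
step 8: x0=(1.6955, -0.3590, 0.2436) x1=(1.4543, -0.8973, 1.4444) x2=(0.5420, -1.7957, -1.2303) x3=(-0.1183, 0.4190, -1.9931)
step 9: x0=(1.7136, -0.3767, 0.2671) x1=(1.4751, -0.8878, 1.4652) x2=(0.5210, -1.8227, -1.2066) x3=(-0.1080, 0.4288, -1.9985)
step 10: x0=(1.7316, -0.3945, 0.2909) x1=(1.4959, -0.8781, 1.4858) x2=(0.5000, -1.8496, -1.1828) x3=(-0.0978, 0.4387, -2.0038)
step 11: x0=(1.7495, -0.4123, 0.3149) x1=(1.5167, -0.8683, 1.5060) x2=(0.4790, -1.8765, -1.1591) x3=(-0.0876, 0.4485, -2.0092)
step 12: x0=(1.7675, -0.4303, 0.3390) x1=(1.5377, -0.8583, 1.5259) x2=(0.4581, -1.9034, -1.1354) x3=(-0.0774, 0.4583, -2.0146)
step 13: x0=(1.7853, -0.4483, 0.3635) x1=(1.5586, -0.8483, 1.5455) x2=(0.4371, -1.9304, -1.1116) x3=(-0.0671, 0.4682, -2.0199)
step 14: x0=(1.8032, -0.4664, 0.3881) x1=(1.5797, -0.8381, 1.5647) x2=(0.4161, -1.9573, -1.0879) x3=(-0.0569, 0.4780, -2.0253)
step 15: x0=(1.8209, -0.4847, 0.4130) x1=(1.6008, -0.8278, 1.5834) x2=(0.3951, -1.9842, -1.0642) x3=(-0.0467, 0.4878, -2.0307)
step 16: x0=(1.8386, -0.5030, 0.4383) x1=(1.6221, -0.8173, 1.6018) x2=(0.3741, -2.0111, -1.0404) x3=(-0.0364, 0.4977, -2.0360)
step 17: x0=(1.8563, -0.5214, 0.4638) x1=(1.6434, -0.8068, 1.6196) x2=(0.3531, -2.0380, -1.0167) x3=(-0.0262, 0.5075, -2.0414)
step 18: x0=(1.8739, -0.5398, 0.4897) x1=(1.6648, -0.7961, 1.6369) x2=(0.3322, -2.0649, -0.9930) x3=(-0.0159, 0.5173, -2.0468)
step 19: x0=(1.8914, -0.5584, 0.5160) x1=(1.6863, -0.7852, 1.6536) x2=(0.3112, -2.0918, -0.9692) x3=(-0.0057, 0.5271, -2.0521)
step 20: x0=(1.9088, -0.5771, 0.5427) x1=(1.7079, -0.7743, 1.6697) x2=(0.2902, -2.1187, -0.9455) x3=(0.0045, 0.5369, -2.0575)
step 21: x0=(1.9262, -0.5958, 0.5699) x1=(1.7297, -0.7632, 1.6851) x2=(0.2692, -2.1456, -0.9217) x3=(0.0148, 0.5468, -2.0628)
step 22: x0=(1.9434, -0.6146, 0.5976) x1=(1.7515, -0.7520, 1.6998) x2=(0.2482, -2.1725, -0.8980) x3=(0.0250, 0.5566, -2.0682)
step 23: x0=(1.9606, -0.6335, 0.6258) x1=(1.7736, -0.7407, 1.7136) x2=(0.2273, -2.1994, -0.8743) x3=(0.0353, 0.5664, -2.0735)
step 24: x0=(1.9776, -0.6524, 0.6547) x1=(1.7957, -0.7293, 1.7265) x2=(0.2063, -2.2263, -0.8505) x3=(0.0455, 0.5762, -2.0789)
step 25: x0=(1.9946, -0.6714, 0.6842) x1=(1.8181, -0.7179, 1.7384) x2=(0.1853, -2.2532, -0.8268) x3=(0.0557, 0.5860, -2.0842)
step 26: x0=(2.0114, -0.6904, 0.7145) x1=(1.8407, -0.7064, 1.7491) x2=(0.1643, -2.2801, -0.8030) x3=(0.0660, 0.5958, -2.0896)
step 27: x0=(2.0281, -0.7095, 0.7456) x1=(1.8634, -0.6948, 1.7586) x2=(0.1434, -2.3069, -0.7793) x3=(0.0762, 0.6056, -2.0949)
step 28: x0=(2.0446, -0.7285, 0.7777) x1=(1.8864, -0.6833, 1.7666) x2=(0.1224, -2.3338, -0.7555) x3=(0.0865, 0.6154, -2.1003)
step 29: x0=(2.0609, -0.7475, 0.8108) x1=(1.9096, -0.6719, 1.7731) x2=(0.1014, -2.3607, -0.7318) x3=(0.0967, 0.6253, -2.1057)
step 30: x0=(2.0771, -0.7664, 0.8451) x1=(1.9331, -0.6606, 1.7778) x2=(0.0805, -2.3876, -0.7080) x3=(0.1069, 0.6351, -2.1110)
step 31: x0=(2.0931, -0.7851, 0.8807) x1=(1.9569, -0.6495, 1.7807) x2=(0.0595, -2.4145, -0.6843) x3=(0.1172, 0.6449, -2.1164)
step 32: x0=(2.1088, -0.8036, 0.9176) x1=(1.9811, -0.6387, 1.7814) x2=(0.0385, -2.4414, -0.6605) x3=(0.1274, 0.6547, -2.1217)
step 33: x0=(2.1244, -0.8219, 0.9559) x1=(2.0055, -0.6283, 1.7802) x2=(0.0176, -2.4683, -0.6368) x3=(0.1377, 0.6645, -2.1271)
step 34: x0=(2.1398, -0.8400, 0.9952) x1=(2.0301, -0.6183, 1.7775) x2=(-0.0034, -2.4951, -0.6131) x3=(0.1479, 0.6743, -2.1324)
step 35: x0=(2.1552, -0.8580, 1.0345) x1=(2.0547, -0.6083, 1.7747) x2=(-0.0244, -2.5220, -0.5893) x3=(0.1581, 0.6841, -2.1378)
step 36: x0=(2.1709, -0.8767, 1.0717) x1=(2.0789, -0.5972, 1.7750) x2=(-0.0453, -2.5489, -0.5656) x3=(0.1684, 0.6939, -2.1431)
step 37: x0=(2.1873, -0.8975, 1.1038) x1=(2.1021, -0.5831, 1.7831) x2=(-0.0663, -2.5758, -0.5418) x3=(0.1786, 0.7037, -2.1484)
step 38: x0=(2.2045, -0.9214, 1.1293) x1=(2.1241, -0.5643, 1.8011) x2=(-0.0873, -2.6027, -0.5181) x3=(0.1889, 0.7135, -2.1538)
step 39: x0=(2.2222, -0.9477, 1.1502) x1=(2.1453, -0.5420, 1.8258) x2=(-0.1082, -2.6295, -0.4943) x3=(0.1991, 0.7233, -2.1591)
step 40: x0=(2.2401, -0.9749, 1.1695) x1=(2.1661, -0.5183, 1.8529) x2=(-0.1292, -2.6564, -0.4706) x3=(0.2093, 0.7331, -2.1645)

0.8252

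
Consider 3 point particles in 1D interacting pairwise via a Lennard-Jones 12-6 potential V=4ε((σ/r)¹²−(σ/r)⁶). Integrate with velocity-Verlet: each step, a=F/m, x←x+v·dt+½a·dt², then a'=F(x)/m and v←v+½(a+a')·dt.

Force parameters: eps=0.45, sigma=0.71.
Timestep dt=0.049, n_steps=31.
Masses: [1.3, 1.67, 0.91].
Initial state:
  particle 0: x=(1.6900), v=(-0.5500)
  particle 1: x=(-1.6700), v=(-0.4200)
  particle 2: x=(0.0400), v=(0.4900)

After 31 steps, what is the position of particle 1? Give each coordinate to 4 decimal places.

(-2.3006)

step 0: x0=(1.6900) x1=(-1.6700) x2=(0.0400)
step 1: x0=(1.6630) x1=(-1.6906) x2=(0.0640)
step 2: x0=(1.6359) x1=(-1.7111) x2=(0.0881)
step 3: x0=(1.6087) x1=(-1.7316) x2=(0.1123)
step 4: x0=(1.5814) x1=(-1.7520) x2=(0.1367)
step 5: x0=(1.5538) x1=(-1.7725) x2=(0.1612)
step 6: x0=(1.5261) x1=(-1.7929) x2=(0.1861)
step 7: x0=(1.4980) x1=(-1.8133) x2=(0.2115)
step 8: x0=(1.4694) x1=(-1.8336) x2=(0.2373)
step 9: x0=(1.4404) x1=(-1.8540) x2=(0.2640)
step 10: x0=(1.4106) x1=(-1.8744) x2=(0.2917)
step 11: x0=(1.3798) x1=(-1.8947) x2=(0.3208)
step 12: x0=(1.3475) x1=(-1.9151) x2=(0.3519)
step 13: x0=(1.3134) x1=(-1.9354) x2=(0.3857)
step 14: x0=(1.2766) x1=(-1.9557) x2=(0.4233)
step 15: x0=(1.2373) x1=(-1.9760) x2=(0.4645)
step 16: x0=(1.2011) x1=(-1.9964) x2=(0.5013)
step 17: x0=(1.2016) x1=(-2.0167) x2=(0.4856)
step 18: x0=(1.2260) x1=(-2.0370) x2=(0.4358)
step 19: x0=(1.2510) x1=(-2.0573) x2=(0.3850)
step 20: x0=(1.2733) x1=(-2.0776) x2=(0.3381)
step 21: x0=(1.2931) x1=(-2.0979) x2=(0.2948)
step 22: x0=(1.3110) x1=(-2.1182) x2=(0.2543)
step 23: x0=(1.3275) x1=(-2.1385) x2=(0.2157)
step 24: x0=(1.3429) x1=(-2.1588) x2=(0.1787)
step 25: x0=(1.3575) x1=(-2.1790) x2=(0.1427)
step 26: x0=(1.3715) x1=(-2.1993) x2=(0.1076)
step 27: x0=(1.3851) x1=(-2.2196) x2=(0.0732)
step 28: x0=(1.3983) x1=(-2.2398) x2=(0.0393)
step 29: x0=(1.4112) x1=(-2.2601) x2=(0.0058)
step 30: x0=(1.4238) x1=(-2.2803) x2=(-0.0274)
step 31: x0=(1.4363) x1=(-2.3006) x2=(-0.0604)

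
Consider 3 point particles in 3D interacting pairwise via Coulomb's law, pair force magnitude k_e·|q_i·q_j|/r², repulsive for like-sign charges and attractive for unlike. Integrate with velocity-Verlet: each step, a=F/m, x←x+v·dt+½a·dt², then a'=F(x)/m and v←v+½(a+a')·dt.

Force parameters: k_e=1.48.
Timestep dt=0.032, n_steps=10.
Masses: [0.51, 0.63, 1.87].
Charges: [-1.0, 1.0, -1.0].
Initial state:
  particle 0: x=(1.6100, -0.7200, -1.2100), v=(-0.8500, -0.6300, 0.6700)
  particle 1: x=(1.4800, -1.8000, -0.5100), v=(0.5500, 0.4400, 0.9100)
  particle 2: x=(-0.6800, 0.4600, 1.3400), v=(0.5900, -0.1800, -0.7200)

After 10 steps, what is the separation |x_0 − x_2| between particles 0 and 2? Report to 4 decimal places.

step 0: x0=(1.6100, -0.7200, -1.2100) x1=(1.4800, -1.8000, -0.5100) x2=(-0.6800, 0.4600, 1.3400)
step 1: x0=(1.5828, -0.7409, -1.1882) x1=(1.4976, -1.7853, -0.4812) x2=(-0.6611, 0.4542, 1.3170)
step 2: x0=(1.5556, -0.7635, -1.1654) x1=(1.5152, -1.7692, -0.4532) x2=(-0.6422, 0.4484, 1.2939)
step 3: x0=(1.5285, -0.7877, -1.1418) x1=(1.5328, -1.7517, -0.4260) x2=(-0.6234, 0.4426, 1.2709)
step 4: x0=(1.5015, -0.8137, -1.1170) x1=(1.5502, -1.7327, -0.3997) x2=(-0.6045, 0.4368, 1.2479)
step 5: x0=(1.4748, -0.8415, -1.0911) x1=(1.5674, -1.7122, -0.3744) x2=(-0.5856, 0.4310, 1.2250)
step 6: x0=(1.4485, -0.8712, -1.0639) x1=(1.5843, -1.6902, -0.3501) x2=(-0.5668, 0.4251, 1.2020)
step 7: x0=(1.4226, -0.9028, -1.0353) x1=(1.6009, -1.6665, -0.3271) x2=(-0.5479, 0.4193, 1.1791)
step 8: x0=(1.3974, -0.9365, -1.0051) x1=(1.6170, -1.6411, -0.3055) x2=(-0.5290, 0.4134, 1.1562)
step 9: x0=(1.3729, -0.9722, -0.9731) x1=(1.6324, -1.6140, -0.2853) x2=(-0.5102, 0.4075, 1.1333)
step 10: x0=(1.3495, -1.0102, -0.9392) x1=(1.6470, -1.5850, -0.2668) x2=(-0.4913, 0.4016, 1.1104)

3.0955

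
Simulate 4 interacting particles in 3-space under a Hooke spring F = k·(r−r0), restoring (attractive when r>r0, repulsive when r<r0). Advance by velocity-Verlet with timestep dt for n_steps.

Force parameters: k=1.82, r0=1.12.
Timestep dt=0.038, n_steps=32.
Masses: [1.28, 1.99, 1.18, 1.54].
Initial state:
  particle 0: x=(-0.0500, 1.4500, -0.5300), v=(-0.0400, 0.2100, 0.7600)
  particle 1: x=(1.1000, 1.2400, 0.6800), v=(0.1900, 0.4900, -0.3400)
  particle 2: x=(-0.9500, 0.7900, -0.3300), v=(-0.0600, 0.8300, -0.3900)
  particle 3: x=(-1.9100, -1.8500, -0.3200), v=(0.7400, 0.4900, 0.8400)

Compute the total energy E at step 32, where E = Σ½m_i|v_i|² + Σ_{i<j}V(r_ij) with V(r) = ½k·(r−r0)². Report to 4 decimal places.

23.0895

step 0: x0=(-0.0500, 1.4500, -0.5300) x1=(1.1000, 1.2400, 0.6800) x2=(-0.9500, 0.7900, -0.3300) x3=(-1.9100, -1.8500, -0.3200)
step 1: x0=(-0.0525, 1.4555, -0.5006) x1=(1.1048, 1.2570, 0.6660) x2=(-0.9517, 0.8200, -0.3442) x3=(-1.8784, -1.8261, -0.2876)
step 2: x0=(-0.0568, 1.4562, -0.4700) x1=(1.1047, 1.2707, 0.6498) x2=(-0.9523, 0.8470, -0.3572) x3=(-1.8398, -1.7916, -0.2542)
step 3: x0=(-0.0629, 1.4521, -0.4385) x1=(1.0999, 1.2812, 0.6316) x2=(-0.9518, 0.8710, -0.3689) x3=(-1.7944, -1.7466, -0.2201)
step 4: x0=(-0.0707, 1.4434, -0.4060) x1=(1.0904, 1.2886, 0.6115) x2=(-0.9501, 0.8919, -0.3792) x3=(-1.7425, -1.6915, -0.1854)
step 5: x0=(-0.0800, 1.4303, -0.3726) x1=(1.0763, 1.2929, 0.5896) x2=(-0.9473, 0.9097, -0.3881) x3=(-1.6844, -1.6263, -0.1501)
step 6: x0=(-0.0907, 1.4131, -0.3384) x1=(1.0578, 1.2941, 0.5659) x2=(-0.9433, 0.9246, -0.3957) x3=(-1.6202, -1.5515, -0.1143)
step 7: x0=(-0.1027, 1.3918, -0.3034) x1=(1.0352, 1.2925, 0.5407) x2=(-0.9382, 0.9367, -0.4018) x3=(-1.5504, -1.4675, -0.0783)
step 8: x0=(-0.1159, 1.3668, -0.2677) x1=(1.0084, 1.2880, 0.5141) x2=(-0.9320, 0.9460, -0.4065) x3=(-1.4752, -1.3746, -0.0420)
step 9: x0=(-0.1301, 1.3385, -0.2314) x1=(0.9779, 1.2810, 0.4862) x2=(-0.9247, 0.9527, -0.4098) x3=(-1.3951, -1.2736, -0.0057)
step 10: x0=(-0.1451, 1.3070, -0.1945) x1=(0.9439, 1.2714, 0.4571) x2=(-0.9164, 0.9570, -0.4118) x3=(-1.3106, -1.1648, 0.0306)
step 11: x0=(-0.1608, 1.2726, -0.1570) x1=(0.9065, 1.2595, 0.4270) x2=(-0.9071, 0.9591, -0.4126) x3=(-1.2219, -1.0490, 0.0668)
step 12: x0=(-0.1771, 1.2358, -0.1190) x1=(0.8662, 1.2454, 0.3961) x2=(-0.8969, 0.9592, -0.4123) x3=(-1.1297, -0.9269, 0.1028)
step 13: x0=(-0.1938, 1.1969, -0.0806) x1=(0.8232, 1.2294, 0.3644) x2=(-0.8857, 0.9575, -0.4109) x3=(-1.0343, -0.7991, 0.1385)
step 14: x0=(-0.2109, 1.1562, -0.0416) x1=(0.7778, 1.2117, 0.3322) x2=(-0.8738, 0.9543, -0.4086) x3=(-0.9362, -0.6664, 0.1739)
step 15: x0=(-0.2281, 1.1140, -0.0021) x1=(0.7303, 1.1925, 0.2995) x2=(-0.8611, 0.9499, -0.4055) x3=(-0.8359, -0.5296, 0.2090)
step 16: x0=(-0.2453, 1.0707, 0.0378) x1=(0.6812, 1.1719, 0.2664) x2=(-0.8477, 0.9446, -0.4019) x3=(-0.7338, -0.3895, 0.2436)
step 17: x0=(-0.2626, 1.0267, 0.0781) x1=(0.6307, 1.1503, 0.2331) x2=(-0.8338, 0.9385, -0.3979) x3=(-0.6305, -0.2469, 0.2780)
step 18: x0=(-0.2798, 0.9822, 0.1190) x1=(0.5793, 1.1280, 0.1996) x2=(-0.8195, 0.9320, -0.3938) x3=(-0.5262, -0.1026, 0.3120)
step 19: x0=(-0.2970, 0.9378, 0.1603) x1=(0.5271, 1.1050, 0.1659) x2=(-0.8048, 0.9252, -0.3896) x3=(-0.4214, 0.0427, 0.3458)
step 20: x0=(-0.3142, 0.8936, 0.2022) x1=(0.4747, 1.0818, 0.1321) x2=(-0.7899, 0.9184, -0.3857) x3=(-0.3163, 0.1881, 0.3795)
step 21: x0=(-0.3315, 0.8500, 0.2444) x1=(0.4222, 1.0586, 0.0982) x2=(-0.7750, 0.9116, -0.3821) x3=(-0.2111, 0.3330, 0.4133)
step 22: x0=(-0.3492, 0.8073, 0.2870) x1=(0.3701, 1.0355, 0.0641) x2=(-0.7602, 0.9049, -0.3789) x3=(-0.1059, 0.4770, 0.4474)
step 23: x0=(-0.3681, 0.7653, 0.3299) x1=(0.3184, 1.0128, 0.0297) x2=(-0.7455, 0.8983, -0.3763) x3=(-0.0003, 0.6197, 0.4822)
step 24: x0=(-0.3884, 0.7235, 0.3731) x1=(0.2674, 0.9906, -0.0053) x2=(-0.7310, 0.8918, -0.3742) x3=(0.1059, 0.7616, 0.5178)
step 25: x0=(-0.4102, 0.6813, 0.4167) x1=(0.2169, 0.9688, -0.0412) x2=(-0.7167, 0.8854, -0.3725) x3=(0.2128, 0.9033, 0.5544)
step 26: x0=(-0.4332, 0.6385, 0.4610) x1=(0.1669, 0.9472, -0.0778) x2=(-0.7025, 0.8791, -0.3711) x3=(0.3200, 1.0451, 0.5917)
step 27: x0=(-0.4568, 0.5951, 0.5059) x1=(0.1173, 0.9257, -0.1151) x2=(-0.6885, 0.8729, -0.3698) x3=(0.4275, 1.1871, 0.6295)
step 28: x0=(-0.4807, 0.5514, 0.5514) x1=(0.0680, 0.9042, -0.1529) x2=(-0.6744, 0.8671, -0.3684) x3=(0.5347, 1.3292, 0.6673)
step 29: x0=(-0.5045, 0.5077, 0.5974) x1=(0.0193, 0.8827, -0.1907) x2=(-0.6603, 0.8616, -0.3668) x3=(0.6410, 1.4710, 0.7046)
step 30: x0=(-0.5278, 0.4643, 0.6438) x1=(-0.0288, 0.8614, -0.2284) x2=(-0.6460, 0.8567, -0.3647) x3=(0.7460, 1.6118, 0.7410)
step 31: x0=(-0.5501, 0.4217, 0.6904) x1=(-0.0760, 0.8404, -0.2657) x2=(-0.6315, 0.8524, -0.3619) x3=(0.8488, 1.7511, 0.7761)
step 32: x0=(-0.5713, 0.3804, 0.7370) x1=(-0.1220, 0.8197, -0.3024) x2=(-0.6166, 0.8492, -0.3580) x3=(0.9490, 1.8883, 0.8098)
step 0 velocities: v0=(-0.0400, 0.2100, 0.7600) v1=(0.1900, 0.4900, -0.3400) v2=(-0.0600, 0.8300, -0.3900) v3=(0.7400, 0.4900, 0.8400)
step 0: KE=2.4369, PE=20.6800, E=23.1169
step 32 velocities: v0=(-0.5363, -1.0682, 1.2230) v1=(-1.1947, -0.5384, -0.9554) v2=(0.3947, -0.0712, 0.1177) v3=(2.5933, 3.5719, 0.8613)
step 32: KE=20.1651, PE=2.9244, E=23.0895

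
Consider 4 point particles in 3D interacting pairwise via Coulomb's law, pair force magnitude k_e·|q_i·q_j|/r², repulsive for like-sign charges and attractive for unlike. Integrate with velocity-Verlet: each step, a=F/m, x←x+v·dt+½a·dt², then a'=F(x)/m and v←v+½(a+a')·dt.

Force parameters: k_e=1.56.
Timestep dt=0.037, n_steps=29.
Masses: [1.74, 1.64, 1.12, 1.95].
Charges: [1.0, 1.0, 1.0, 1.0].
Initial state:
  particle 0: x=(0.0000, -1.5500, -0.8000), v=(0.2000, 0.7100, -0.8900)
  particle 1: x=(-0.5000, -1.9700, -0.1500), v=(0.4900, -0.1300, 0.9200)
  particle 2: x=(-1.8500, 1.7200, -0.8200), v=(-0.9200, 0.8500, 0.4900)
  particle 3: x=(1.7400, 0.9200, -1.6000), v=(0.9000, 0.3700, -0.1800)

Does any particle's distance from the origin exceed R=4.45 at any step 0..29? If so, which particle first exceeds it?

no

step 0: x0=(0.0000, -1.5500, -0.8000) x1=(-0.5000, -1.9700, -0.1500) x2=(-1.8500, 1.7200, -0.8200) x3=(1.7400, 0.9200, -1.6000)
step 1: x0=(0.0078, -1.5235, -0.8334) x1=(-0.4823, -1.9752, -0.1154) x2=(-1.8842, 1.7516, -0.8019) x3=(1.7734, 0.9338, -1.6067)
step 2: x0=(0.0162, -1.4966, -0.8678) x1=(-0.4653, -1.9812, -0.0798) x2=(-1.9185, 1.7834, -0.7837) x3=(1.8070, 0.9476, -1.6135)
step 3: x0=(0.0251, -1.4693, -0.9029) x1=(-0.4489, -1.9879, -0.0432) x2=(-1.9532, 1.8155, -0.7656) x3=(1.8407, 0.9616, -1.6203)
step 4: x0=(0.0343, -1.4417, -0.9388) x1=(-0.4329, -1.9952, -0.0057) x2=(-1.9880, 1.8478, -0.7474) x3=(1.8746, 0.9757, -1.6272)
step 5: x0=(0.0439, -1.4139, -0.9754) x1=(-0.4173, -2.0030, 0.0325) x2=(-2.0231, 1.8803, -0.7292) x3=(1.9087, 0.9900, -1.6342)
step 6: x0=(0.0538, -1.3859, -1.0126) x1=(-0.4020, -2.0114, 0.0715) x2=(-2.0583, 1.9131, -0.7110) x3=(1.9429, 1.0043, -1.6412)
step 7: x0=(0.0638, -1.3577, -1.0503) x1=(-0.3871, -2.0202, 0.1110) x2=(-2.0938, 1.9461, -0.6928) x3=(1.9773, 1.0188, -1.6483)
step 8: x0=(0.0740, -1.3294, -1.0885) x1=(-0.3723, -2.0295, 0.1512) x2=(-2.1295, 1.9793, -0.6746) x3=(2.0118, 1.0334, -1.6554)
step 9: x0=(0.0844, -1.3010, -1.1271) x1=(-0.3577, -2.0391, 0.1919) x2=(-2.1653, 2.0127, -0.6564) x3=(2.0466, 1.0481, -1.6626)
step 10: x0=(0.0948, -1.2725, -1.1662) x1=(-0.3433, -2.0491, 0.2331) x2=(-2.2014, 2.0463, -0.6381) x3=(2.0814, 1.0630, -1.6699)
step 11: x0=(0.1053, -1.2440, -1.2056) x1=(-0.3290, -2.0594, 0.2747) x2=(-2.2377, 2.0801, -0.6199) x3=(2.1165, 1.0779, -1.6772)
step 12: x0=(0.1159, -1.2154, -1.2454) x1=(-0.3148, -2.0700, 0.3167) x2=(-2.2741, 2.1141, -0.6016) x3=(2.1516, 1.0930, -1.6846)
step 13: x0=(0.1265, -1.1868, -1.2854) x1=(-0.3008, -2.0809, 0.3591) x2=(-2.3108, 2.1483, -0.5832) x3=(2.1870, 1.1081, -1.6920)
step 14: x0=(0.1372, -1.1582, -1.3257) x1=(-0.2868, -2.0920, 0.4018) x2=(-2.3476, 2.1826, -0.5649) x3=(2.2225, 1.1234, -1.6995)
step 15: x0=(0.1478, -1.1296, -1.3663) x1=(-0.2729, -2.1034, 0.4449) x2=(-2.3845, 2.2172, -0.5465) x3=(2.2581, 1.1388, -1.7070)
step 16: x0=(0.1585, -1.1010, -1.4072) x1=(-0.2591, -2.1150, 0.4882) x2=(-2.4217, 2.2519, -0.5282) x3=(2.2939, 1.1543, -1.7146)
step 17: x0=(0.1692, -1.0725, -1.4482) x1=(-0.2453, -2.1269, 0.5318) x2=(-2.4590, 2.2867, -0.5098) x3=(2.3298, 1.1699, -1.7222)
step 18: x0=(0.1799, -1.0440, -1.4895) x1=(-0.2316, -2.1389, 0.5757) x2=(-2.4965, 2.3218, -0.4913) x3=(2.3659, 1.1856, -1.7299)
step 19: x0=(0.1905, -1.0155, -1.5309) x1=(-0.2179, -2.1511, 0.6198) x2=(-2.5341, 2.3569, -0.4729) x3=(2.4021, 1.2014, -1.7376)
step 20: x0=(0.2012, -0.9871, -1.5726) x1=(-0.2043, -2.1635, 0.6641) x2=(-2.5719, 2.3923, -0.4544) x3=(2.4384, 1.2173, -1.7453)
step 21: x0=(0.2118, -0.9587, -1.6144) x1=(-0.1907, -2.1761, 0.7087) x2=(-2.6099, 2.4277, -0.4359) x3=(2.4749, 1.2333, -1.7531)
step 22: x0=(0.2224, -0.9303, -1.6564) x1=(-0.1772, -2.1888, 0.7534) x2=(-2.6480, 2.4634, -0.4174) x3=(2.5116, 1.2494, -1.7609)
step 23: x0=(0.2330, -0.9020, -1.6985) x1=(-0.1637, -2.2017, 0.7983) x2=(-2.6862, 2.4991, -0.3988) x3=(2.5483, 1.2656, -1.7688)
step 24: x0=(0.2435, -0.8738, -1.7408) x1=(-0.1502, -2.2147, 0.8434) x2=(-2.7246, 2.5350, -0.3802) x3=(2.5852, 1.2819, -1.7767)
step 25: x0=(0.2540, -0.8456, -1.7832) x1=(-0.1367, -2.2279, 0.8887) x2=(-2.7632, 2.5710, -0.3616) x3=(2.6223, 1.2983, -1.7846)
step 26: x0=(0.2645, -0.8175, -1.8257) x1=(-0.1233, -2.2412, 0.9341) x2=(-2.8018, 2.6071, -0.3430) x3=(2.6594, 1.3148, -1.7925)
step 27: x0=(0.2749, -0.7894, -1.8684) x1=(-0.1099, -2.2546, 0.9797) x2=(-2.8406, 2.6434, -0.3243) x3=(2.6967, 1.3314, -1.8005)
step 28: x0=(0.2853, -0.7614, -1.9112) x1=(-0.0965, -2.2681, 1.0254) x2=(-2.8796, 2.6797, -0.3057) x3=(2.7342, 1.3480, -1.8085)
step 29: x0=(0.2956, -0.7335, -1.9541) x1=(-0.0831, -2.2818, 1.0713) x2=(-2.9186, 2.7162, -0.2869) x3=(2.7717, 1.3648, -1.8165)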